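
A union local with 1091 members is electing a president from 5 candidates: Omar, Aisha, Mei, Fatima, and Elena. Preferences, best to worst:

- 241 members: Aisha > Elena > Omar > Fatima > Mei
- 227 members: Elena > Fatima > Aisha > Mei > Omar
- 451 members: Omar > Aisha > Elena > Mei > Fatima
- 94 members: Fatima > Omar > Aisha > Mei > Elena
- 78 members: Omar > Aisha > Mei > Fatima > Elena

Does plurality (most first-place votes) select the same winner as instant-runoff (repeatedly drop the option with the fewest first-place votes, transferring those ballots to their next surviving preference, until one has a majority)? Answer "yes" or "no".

Plurality — first-place votes: Omar 529, Aisha 241, Mei 0, Fatima 94, Elena 227. Winner: Omar.
Instant-runoff — R1 Omar 529, Aisha 241, Mei 0, Fatima 94, Elena 227 (Mei out); R2 Omar 529, Aisha 241, Fatima 94, Elena 227 (Fatima out); R3 Omar 623, Aisha 241, Elena 227 (Omar winner). Winner: Omar.
The two methods agree.

yes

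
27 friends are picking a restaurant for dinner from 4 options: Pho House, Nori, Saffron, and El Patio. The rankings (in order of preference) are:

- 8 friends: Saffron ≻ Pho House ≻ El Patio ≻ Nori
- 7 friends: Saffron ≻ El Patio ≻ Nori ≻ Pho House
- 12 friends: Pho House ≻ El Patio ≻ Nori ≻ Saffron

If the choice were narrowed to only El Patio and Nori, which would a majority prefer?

Voters preferring El Patio to Nori: 27; preferring Nori to El Patio: 0.
El Patio wins the head-to-head.

El Patio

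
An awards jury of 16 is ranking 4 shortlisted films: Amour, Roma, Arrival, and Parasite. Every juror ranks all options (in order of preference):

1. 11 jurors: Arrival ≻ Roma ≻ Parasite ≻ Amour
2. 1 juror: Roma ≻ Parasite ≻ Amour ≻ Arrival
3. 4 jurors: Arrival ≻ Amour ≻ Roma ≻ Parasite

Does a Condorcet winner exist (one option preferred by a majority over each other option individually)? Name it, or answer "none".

Arrival

Arrival vs Amour: 15–1 for Arrival.
Arrival vs Roma: 15–1 for Arrival.
Arrival vs Parasite: 15–1 for Arrival.
Arrival beats every other option head-to-head.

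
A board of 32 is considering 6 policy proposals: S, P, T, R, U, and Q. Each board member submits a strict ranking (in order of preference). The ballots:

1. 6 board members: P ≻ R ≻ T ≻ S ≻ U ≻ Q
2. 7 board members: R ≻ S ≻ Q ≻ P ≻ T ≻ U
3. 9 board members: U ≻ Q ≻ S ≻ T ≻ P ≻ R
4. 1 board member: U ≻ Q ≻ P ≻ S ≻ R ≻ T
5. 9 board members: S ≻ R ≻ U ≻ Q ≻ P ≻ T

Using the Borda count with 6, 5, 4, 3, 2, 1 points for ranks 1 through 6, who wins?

S: 6·3 + 7·5 + 9·4 + 1·3 + 9·6 = 146
P: 6·6 + 7·3 + 9·2 + 1·4 + 9·2 = 97
T: 6·4 + 7·2 + 9·3 + 1·1 + 9·1 = 75
R: 6·5 + 7·6 + 9·1 + 1·2 + 9·5 = 128
U: 6·2 + 7·1 + 9·6 + 1·6 + 9·4 = 115
Q: 6·1 + 7·4 + 9·5 + 1·5 + 9·3 = 111
S has the highest Borda score (146).

S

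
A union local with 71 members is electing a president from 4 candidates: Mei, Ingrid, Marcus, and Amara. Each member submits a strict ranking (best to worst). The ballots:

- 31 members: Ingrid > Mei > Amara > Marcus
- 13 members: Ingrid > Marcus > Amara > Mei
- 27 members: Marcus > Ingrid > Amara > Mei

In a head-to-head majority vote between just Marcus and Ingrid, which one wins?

Ingrid

Voters preferring Marcus to Ingrid: 27; preferring Ingrid to Marcus: 44.
Ingrid wins the head-to-head.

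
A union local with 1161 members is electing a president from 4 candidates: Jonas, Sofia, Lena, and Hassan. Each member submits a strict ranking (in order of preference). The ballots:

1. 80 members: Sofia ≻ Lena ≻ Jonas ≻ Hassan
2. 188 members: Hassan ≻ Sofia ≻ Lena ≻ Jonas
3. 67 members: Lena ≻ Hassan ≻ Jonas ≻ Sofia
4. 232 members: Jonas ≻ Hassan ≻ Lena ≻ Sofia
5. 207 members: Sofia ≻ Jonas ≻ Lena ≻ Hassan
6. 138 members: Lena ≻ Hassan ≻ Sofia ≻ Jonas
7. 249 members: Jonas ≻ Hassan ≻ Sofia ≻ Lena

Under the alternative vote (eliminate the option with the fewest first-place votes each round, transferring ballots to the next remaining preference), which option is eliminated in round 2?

Round 1: Jonas 481, Sofia 287, Lena 205, Hassan 188. Eliminate Hassan.
Round 2: Jonas 481, Sofia 475, Lena 205. Eliminate Lena.

Lena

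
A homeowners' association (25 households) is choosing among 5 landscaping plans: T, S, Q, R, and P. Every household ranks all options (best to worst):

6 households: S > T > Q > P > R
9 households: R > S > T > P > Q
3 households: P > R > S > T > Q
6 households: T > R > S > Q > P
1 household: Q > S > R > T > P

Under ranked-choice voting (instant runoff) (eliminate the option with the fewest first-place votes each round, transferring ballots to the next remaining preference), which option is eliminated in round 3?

Round 1: T 6, S 6, Q 1, R 9, P 3. Eliminate Q.
Round 2: T 6, S 7, R 9, P 3. Eliminate P.
Round 3: T 6, S 7, R 12. Eliminate T.

T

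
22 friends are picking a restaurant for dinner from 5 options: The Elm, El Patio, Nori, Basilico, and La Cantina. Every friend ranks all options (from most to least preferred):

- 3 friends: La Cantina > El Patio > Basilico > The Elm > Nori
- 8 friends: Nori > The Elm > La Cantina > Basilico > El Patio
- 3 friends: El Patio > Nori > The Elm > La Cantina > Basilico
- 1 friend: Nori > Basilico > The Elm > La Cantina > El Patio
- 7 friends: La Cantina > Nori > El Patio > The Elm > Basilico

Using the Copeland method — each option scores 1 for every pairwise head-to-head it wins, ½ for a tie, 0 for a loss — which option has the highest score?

Nori

The Elm: beats Basilico and La Cantina; loses to El Patio and Nori → score 2.
El Patio: beats The Elm and Basilico; loses to Nori and La Cantina → score 2.
Nori: beats The Elm, El Patio, Basilico, and La Cantina → score 4.
Basilico: loses to The Elm, El Patio, Nori, and La Cantina → score 0.
La Cantina: beats El Patio and Basilico; loses to The Elm and Nori → score 2.
Nori has the best pairwise record.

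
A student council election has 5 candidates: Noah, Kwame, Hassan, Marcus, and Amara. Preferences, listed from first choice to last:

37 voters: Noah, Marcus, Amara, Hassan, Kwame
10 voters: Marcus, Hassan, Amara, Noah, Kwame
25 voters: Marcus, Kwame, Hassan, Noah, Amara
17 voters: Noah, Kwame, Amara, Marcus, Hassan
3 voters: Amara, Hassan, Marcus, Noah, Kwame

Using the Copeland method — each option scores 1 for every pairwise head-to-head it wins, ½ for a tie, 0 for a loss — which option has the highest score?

Noah

Noah: beats Kwame, Hassan, Marcus, and Amara → score 4.
Kwame: loses to Noah, Hassan, Marcus, and Amara → score 0.
Hassan: beats Kwame; loses to Noah, Marcus, and Amara → score 1.
Marcus: beats Kwame, Hassan, and Amara; loses to Noah → score 3.
Amara: beats Kwame and Hassan; loses to Noah and Marcus → score 2.
Noah has the best pairwise record.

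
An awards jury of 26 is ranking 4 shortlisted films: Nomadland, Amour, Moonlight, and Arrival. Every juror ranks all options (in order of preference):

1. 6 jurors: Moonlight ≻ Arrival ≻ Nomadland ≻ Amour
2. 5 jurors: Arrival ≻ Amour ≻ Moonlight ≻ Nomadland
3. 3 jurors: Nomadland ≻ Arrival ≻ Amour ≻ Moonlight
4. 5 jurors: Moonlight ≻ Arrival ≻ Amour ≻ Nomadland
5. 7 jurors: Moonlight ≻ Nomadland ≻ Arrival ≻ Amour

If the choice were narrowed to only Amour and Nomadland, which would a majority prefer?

Nomadland

Voters preferring Amour to Nomadland: 10; preferring Nomadland to Amour: 16.
Nomadland wins the head-to-head.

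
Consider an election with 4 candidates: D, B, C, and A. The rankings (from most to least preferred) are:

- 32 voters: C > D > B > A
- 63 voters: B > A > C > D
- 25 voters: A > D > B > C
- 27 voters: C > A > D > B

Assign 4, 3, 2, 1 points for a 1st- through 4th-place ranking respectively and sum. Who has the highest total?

D: 32·3 + 63·1 + 25·3 + 27·2 = 288
B: 32·2 + 63·4 + 25·2 + 27·1 = 393
C: 32·4 + 63·2 + 25·1 + 27·4 = 387
A: 32·1 + 63·3 + 25·4 + 27·3 = 402
A has the highest Borda score (402).

A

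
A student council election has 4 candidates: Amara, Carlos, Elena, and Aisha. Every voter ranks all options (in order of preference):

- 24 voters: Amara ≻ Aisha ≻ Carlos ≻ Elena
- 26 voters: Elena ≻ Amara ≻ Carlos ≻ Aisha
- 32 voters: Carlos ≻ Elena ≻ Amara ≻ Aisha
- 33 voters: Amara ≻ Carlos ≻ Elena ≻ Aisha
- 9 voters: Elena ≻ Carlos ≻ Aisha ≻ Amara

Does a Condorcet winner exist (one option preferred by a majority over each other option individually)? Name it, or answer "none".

Checking pairwise contests:
Elena beats Amara 67–57.
Amara beats Carlos 83–41.
Carlos beats Elena 89–35.
Amara beats Aisha 115–9.
Every option loses at least one head-to-head, so there is no Condorcet winner.

none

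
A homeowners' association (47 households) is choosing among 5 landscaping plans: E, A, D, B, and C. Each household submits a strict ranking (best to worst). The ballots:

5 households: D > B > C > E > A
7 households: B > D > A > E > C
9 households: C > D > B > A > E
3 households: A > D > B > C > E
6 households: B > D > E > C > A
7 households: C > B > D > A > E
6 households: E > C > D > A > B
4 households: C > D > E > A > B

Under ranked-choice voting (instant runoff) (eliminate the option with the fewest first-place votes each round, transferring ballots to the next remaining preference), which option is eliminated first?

Round 1: E 6, A 3, D 5, B 13, C 20. Eliminate A.

A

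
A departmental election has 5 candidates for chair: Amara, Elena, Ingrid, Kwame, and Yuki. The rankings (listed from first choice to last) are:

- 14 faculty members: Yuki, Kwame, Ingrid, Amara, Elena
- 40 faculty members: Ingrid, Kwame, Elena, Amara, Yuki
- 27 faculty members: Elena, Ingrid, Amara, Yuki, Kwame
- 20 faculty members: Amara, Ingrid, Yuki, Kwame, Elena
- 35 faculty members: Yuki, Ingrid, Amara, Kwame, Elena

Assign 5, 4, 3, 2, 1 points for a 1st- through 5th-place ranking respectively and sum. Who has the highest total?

Amara: 14·2 + 40·2 + 27·3 + 20·5 + 35·3 = 394
Elena: 14·1 + 40·3 + 27·5 + 20·1 + 35·1 = 324
Ingrid: 14·3 + 40·5 + 27·4 + 20·4 + 35·4 = 570
Kwame: 14·4 + 40·4 + 27·1 + 20·2 + 35·2 = 353
Yuki: 14·5 + 40·1 + 27·2 + 20·3 + 35·5 = 399
Ingrid has the highest Borda score (570).

Ingrid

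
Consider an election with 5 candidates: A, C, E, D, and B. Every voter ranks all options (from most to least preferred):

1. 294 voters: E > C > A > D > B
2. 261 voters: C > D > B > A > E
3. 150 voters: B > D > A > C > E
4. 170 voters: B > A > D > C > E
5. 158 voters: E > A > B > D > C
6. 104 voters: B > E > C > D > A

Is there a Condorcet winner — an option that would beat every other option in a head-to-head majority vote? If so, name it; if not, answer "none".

B vs A: 685–452 for B.
B vs C: 582–555 for B.
B vs E: 685–452 for B.
B vs D: 582–555 for B.
B beats every other option head-to-head.

B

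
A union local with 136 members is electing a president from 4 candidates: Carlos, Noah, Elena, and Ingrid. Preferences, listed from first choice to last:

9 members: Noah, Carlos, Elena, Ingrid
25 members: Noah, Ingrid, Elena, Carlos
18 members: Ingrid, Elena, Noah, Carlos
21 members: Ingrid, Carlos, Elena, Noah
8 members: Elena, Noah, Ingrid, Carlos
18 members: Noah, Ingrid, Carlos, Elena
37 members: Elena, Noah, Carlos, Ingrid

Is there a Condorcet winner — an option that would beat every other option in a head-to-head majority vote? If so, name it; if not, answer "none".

Checking pairwise contests:
Noah beats Carlos 115–21.
Elena beats Noah 84–52.
Ingrid beats Elena 82–54.
Noah beats Ingrid 97–39.
Every option loses at least one head-to-head, so there is no Condorcet winner.

none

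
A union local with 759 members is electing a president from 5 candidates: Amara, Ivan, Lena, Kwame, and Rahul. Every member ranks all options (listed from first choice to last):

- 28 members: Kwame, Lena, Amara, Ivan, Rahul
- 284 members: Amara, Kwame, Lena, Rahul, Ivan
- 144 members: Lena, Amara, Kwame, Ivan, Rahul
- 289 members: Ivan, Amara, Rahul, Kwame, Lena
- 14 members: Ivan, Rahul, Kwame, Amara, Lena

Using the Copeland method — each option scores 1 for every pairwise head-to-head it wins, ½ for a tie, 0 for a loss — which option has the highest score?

Amara: beats Ivan, Lena, Kwame, and Rahul → score 4.
Ivan: beats Rahul; loses to Amara, Lena, and Kwame → score 1.
Lena: beats Ivan and Rahul; loses to Amara and Kwame → score 2.
Kwame: beats Ivan, Lena, and Rahul; loses to Amara → score 3.
Rahul: loses to Amara, Ivan, Lena, and Kwame → score 0.
Amara has the best pairwise record.

Amara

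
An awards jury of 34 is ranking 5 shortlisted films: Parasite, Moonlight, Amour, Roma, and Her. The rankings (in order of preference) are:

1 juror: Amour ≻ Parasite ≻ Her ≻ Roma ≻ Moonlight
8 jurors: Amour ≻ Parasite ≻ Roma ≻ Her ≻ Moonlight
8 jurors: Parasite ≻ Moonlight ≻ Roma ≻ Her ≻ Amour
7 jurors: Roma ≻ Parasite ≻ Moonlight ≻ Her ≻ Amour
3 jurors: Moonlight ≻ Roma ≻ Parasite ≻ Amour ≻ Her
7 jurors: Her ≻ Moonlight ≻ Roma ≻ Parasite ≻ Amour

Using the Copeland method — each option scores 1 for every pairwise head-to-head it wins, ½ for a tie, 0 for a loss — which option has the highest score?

Parasite: beats Moonlight, Amour, and Her; ties Roma → score 3.5.
Moonlight: beats Amour, Roma, and Her; loses to Parasite → score 3.
Amour: loses to Parasite, Moonlight, Roma, and Her → score 0.
Roma: beats Amour and Her; ties Parasite; loses to Moonlight → score 2.5.
Her: beats Amour; loses to Parasite, Moonlight, and Roma → score 1.
Parasite has the best pairwise record.

Parasite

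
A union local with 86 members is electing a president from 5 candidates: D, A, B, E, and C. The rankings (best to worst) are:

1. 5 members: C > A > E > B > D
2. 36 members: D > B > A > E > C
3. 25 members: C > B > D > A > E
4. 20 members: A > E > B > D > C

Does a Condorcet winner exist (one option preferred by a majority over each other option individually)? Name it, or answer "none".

B vs D: 50–36 for B.
B vs A: 61–25 for B.
B vs E: 61–25 for B.
B vs C: 56–30 for B.
B beats every other option head-to-head.

B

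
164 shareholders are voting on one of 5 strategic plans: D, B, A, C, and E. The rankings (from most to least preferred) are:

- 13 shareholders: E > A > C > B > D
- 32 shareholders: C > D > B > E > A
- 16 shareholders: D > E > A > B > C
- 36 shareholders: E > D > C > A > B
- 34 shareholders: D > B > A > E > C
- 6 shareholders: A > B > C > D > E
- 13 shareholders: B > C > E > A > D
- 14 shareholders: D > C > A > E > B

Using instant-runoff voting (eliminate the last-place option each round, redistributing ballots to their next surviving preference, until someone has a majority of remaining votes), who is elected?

Round 1: D 64, B 13, A 6, C 32, E 49. Eliminate A.
Round 2: D 64, B 19, C 32, E 49. Eliminate B.
Round 3: D 64, C 51, E 49. Eliminate E.
Round 4: D 100, C 64. D has a majority.

D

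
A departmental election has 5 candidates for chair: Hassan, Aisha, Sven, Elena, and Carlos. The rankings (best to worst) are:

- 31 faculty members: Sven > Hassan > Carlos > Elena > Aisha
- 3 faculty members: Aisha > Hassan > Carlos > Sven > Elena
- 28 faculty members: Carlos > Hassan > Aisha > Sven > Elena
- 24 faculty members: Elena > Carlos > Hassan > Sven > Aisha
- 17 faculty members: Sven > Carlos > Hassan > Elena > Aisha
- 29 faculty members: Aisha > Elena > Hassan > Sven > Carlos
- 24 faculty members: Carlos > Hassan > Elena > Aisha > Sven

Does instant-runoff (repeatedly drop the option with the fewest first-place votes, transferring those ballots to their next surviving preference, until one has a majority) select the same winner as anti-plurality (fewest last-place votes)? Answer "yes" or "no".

Instant-runoff — R1 Hassan 0, Aisha 32, Sven 48, Elena 24, Carlos 52 (Hassan out); R2 Aisha 32, Sven 48, Elena 24, Carlos 52 (Elena out); R3 Aisha 32, Sven 48, Carlos 76 (Aisha out); R4 Sven 77, Carlos 79 (Carlos winner). Winner: Carlos.
Anti-plurality — last-place votes: Hassan 0, Aisha 72, Sven 24, Elena 31, Carlos 29. Winner: Hassan.
The two methods disagree.

no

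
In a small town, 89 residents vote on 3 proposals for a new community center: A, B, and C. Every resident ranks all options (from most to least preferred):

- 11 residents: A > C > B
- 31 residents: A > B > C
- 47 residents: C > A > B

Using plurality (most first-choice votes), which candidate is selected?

C

First-place votes: A 42, B 0, C 47.
C has the most first-place votes.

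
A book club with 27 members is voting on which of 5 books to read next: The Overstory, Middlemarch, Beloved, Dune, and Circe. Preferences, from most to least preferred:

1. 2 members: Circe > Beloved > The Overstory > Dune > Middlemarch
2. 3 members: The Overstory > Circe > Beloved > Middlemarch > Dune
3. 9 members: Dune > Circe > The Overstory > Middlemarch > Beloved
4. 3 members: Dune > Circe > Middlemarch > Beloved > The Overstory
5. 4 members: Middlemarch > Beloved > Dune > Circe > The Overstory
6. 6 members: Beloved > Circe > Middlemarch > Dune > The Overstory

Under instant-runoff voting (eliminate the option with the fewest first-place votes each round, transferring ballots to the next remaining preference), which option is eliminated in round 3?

Middlemarch

Round 1: The Overstory 3, Middlemarch 4, Beloved 6, Dune 12, Circe 2. Eliminate Circe.
Round 2: The Overstory 3, Middlemarch 4, Beloved 8, Dune 12. Eliminate The Overstory.
Round 3: Middlemarch 4, Beloved 11, Dune 12. Eliminate Middlemarch.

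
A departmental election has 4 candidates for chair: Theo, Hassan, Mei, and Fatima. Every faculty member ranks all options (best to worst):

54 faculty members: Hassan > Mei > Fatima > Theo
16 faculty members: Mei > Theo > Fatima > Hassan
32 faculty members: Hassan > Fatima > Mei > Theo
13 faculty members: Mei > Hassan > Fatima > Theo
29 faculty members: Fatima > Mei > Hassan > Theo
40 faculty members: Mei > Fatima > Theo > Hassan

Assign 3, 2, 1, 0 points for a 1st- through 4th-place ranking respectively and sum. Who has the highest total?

Mei

Theo: 54·0 + 16·2 + 32·0 + 13·0 + 29·0 + 40·1 = 72
Hassan: 54·3 + 16·0 + 32·3 + 13·2 + 29·1 + 40·0 = 313
Mei: 54·2 + 16·3 + 32·1 + 13·3 + 29·2 + 40·3 = 405
Fatima: 54·1 + 16·1 + 32·2 + 13·1 + 29·3 + 40·2 = 314
Mei has the highest Borda score (405).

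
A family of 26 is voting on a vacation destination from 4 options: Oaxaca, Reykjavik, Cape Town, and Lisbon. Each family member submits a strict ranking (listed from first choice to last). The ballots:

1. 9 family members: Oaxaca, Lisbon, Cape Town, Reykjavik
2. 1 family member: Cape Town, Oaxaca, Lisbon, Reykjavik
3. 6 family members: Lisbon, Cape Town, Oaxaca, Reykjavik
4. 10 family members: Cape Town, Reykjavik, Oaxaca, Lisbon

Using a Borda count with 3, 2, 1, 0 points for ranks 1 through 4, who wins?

Oaxaca: 9·3 + 1·2 + 6·1 + 10·1 = 45
Reykjavik: 9·0 + 1·0 + 6·0 + 10·2 = 20
Cape Town: 9·1 + 1·3 + 6·2 + 10·3 = 54
Lisbon: 9·2 + 1·1 + 6·3 + 10·0 = 37
Cape Town has the highest Borda score (54).

Cape Town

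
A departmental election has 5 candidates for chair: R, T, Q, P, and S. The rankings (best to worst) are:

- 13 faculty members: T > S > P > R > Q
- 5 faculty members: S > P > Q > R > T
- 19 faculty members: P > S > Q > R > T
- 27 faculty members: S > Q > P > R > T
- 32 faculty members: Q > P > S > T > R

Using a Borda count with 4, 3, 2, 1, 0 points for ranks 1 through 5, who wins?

S

R: 13·1 + 5·1 + 19·1 + 27·1 + 32·0 = 64
T: 13·4 + 5·0 + 19·0 + 27·0 + 32·1 = 84
Q: 13·0 + 5·2 + 19·2 + 27·3 + 32·4 = 257
P: 13·2 + 5·3 + 19·4 + 27·2 + 32·3 = 267
S: 13·3 + 5·4 + 19·3 + 27·4 + 32·2 = 288
S has the highest Borda score (288).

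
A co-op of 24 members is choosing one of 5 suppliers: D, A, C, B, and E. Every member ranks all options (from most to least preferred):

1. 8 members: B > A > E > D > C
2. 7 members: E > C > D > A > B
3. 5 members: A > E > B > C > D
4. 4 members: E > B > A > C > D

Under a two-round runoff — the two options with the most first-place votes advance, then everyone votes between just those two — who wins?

Round 1 first-place votes: D 0, A 5, C 0, B 8, E 11.
E and B advance.
Runoff: E is preferred to B by 16 voters; B by 8.
E wins the runoff.

E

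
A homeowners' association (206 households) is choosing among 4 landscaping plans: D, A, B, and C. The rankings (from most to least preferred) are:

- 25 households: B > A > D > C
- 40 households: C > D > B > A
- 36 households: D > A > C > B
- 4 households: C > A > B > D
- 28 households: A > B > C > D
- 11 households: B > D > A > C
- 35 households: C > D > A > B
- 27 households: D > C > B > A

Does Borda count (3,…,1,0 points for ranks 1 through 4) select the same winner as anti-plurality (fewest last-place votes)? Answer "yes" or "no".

yes

Borda — scores: D 386, A 260, B 235, C 355. Winner: D.
Anti-plurality — last-place votes: D 32, A 67, B 71, C 36. Winner: D.
The two methods agree.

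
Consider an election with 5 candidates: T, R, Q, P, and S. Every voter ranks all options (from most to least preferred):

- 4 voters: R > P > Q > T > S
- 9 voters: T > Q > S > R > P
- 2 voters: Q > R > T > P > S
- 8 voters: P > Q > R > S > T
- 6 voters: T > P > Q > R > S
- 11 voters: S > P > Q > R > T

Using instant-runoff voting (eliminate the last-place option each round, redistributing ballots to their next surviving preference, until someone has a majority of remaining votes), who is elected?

P

Round 1: T 15, R 4, Q 2, P 8, S 11. Eliminate Q.
Round 2: T 15, R 6, P 8, S 11. Eliminate R.
Round 3: T 17, P 12, S 11. Eliminate S.
Round 4: T 17, P 23. P has a majority.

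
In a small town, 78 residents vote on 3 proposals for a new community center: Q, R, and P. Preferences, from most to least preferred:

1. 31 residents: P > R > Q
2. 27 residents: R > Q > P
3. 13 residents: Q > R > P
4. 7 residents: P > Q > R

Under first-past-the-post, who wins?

First-place votes: Q 13, R 27, P 38.
P has the most first-place votes.

P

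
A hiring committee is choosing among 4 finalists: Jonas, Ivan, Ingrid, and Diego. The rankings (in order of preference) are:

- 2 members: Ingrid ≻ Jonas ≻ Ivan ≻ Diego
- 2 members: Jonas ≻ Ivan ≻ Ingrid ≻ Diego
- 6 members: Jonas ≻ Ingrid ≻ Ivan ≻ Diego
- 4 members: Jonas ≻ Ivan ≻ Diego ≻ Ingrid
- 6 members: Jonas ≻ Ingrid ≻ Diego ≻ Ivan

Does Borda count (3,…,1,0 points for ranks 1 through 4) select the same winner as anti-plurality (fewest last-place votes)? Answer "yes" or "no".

Borda — scores: Jonas 58, Ivan 20, Ingrid 32, Diego 10. Winner: Jonas.
Anti-plurality — last-place votes: Jonas 0, Ivan 6, Ingrid 4, Diego 10. Winner: Jonas.
The two methods agree.

yes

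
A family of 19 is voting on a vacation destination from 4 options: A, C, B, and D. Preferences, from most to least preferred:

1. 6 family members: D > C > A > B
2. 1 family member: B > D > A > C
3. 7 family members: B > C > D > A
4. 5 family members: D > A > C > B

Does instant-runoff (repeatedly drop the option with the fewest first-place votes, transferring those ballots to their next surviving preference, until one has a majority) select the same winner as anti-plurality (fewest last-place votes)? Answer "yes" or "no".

Instant-runoff — R1 A 0, C 0, B 8, D 11 (D winner). Winner: D.
Anti-plurality — last-place votes: A 7, C 1, B 11, D 0. Winner: D.
The two methods agree.

yes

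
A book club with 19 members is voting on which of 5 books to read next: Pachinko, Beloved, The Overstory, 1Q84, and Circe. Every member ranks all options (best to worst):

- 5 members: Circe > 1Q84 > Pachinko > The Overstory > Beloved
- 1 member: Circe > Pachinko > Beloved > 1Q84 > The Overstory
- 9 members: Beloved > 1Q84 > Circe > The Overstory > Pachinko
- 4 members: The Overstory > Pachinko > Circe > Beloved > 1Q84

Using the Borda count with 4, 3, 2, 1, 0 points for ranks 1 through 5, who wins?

Circe

Pachinko: 5·2 + 1·3 + 9·0 + 4·3 = 25
Beloved: 5·0 + 1·2 + 9·4 + 4·1 = 42
The Overstory: 5·1 + 1·0 + 9·1 + 4·4 = 30
1Q84: 5·3 + 1·1 + 9·3 + 4·0 = 43
Circe: 5·4 + 1·4 + 9·2 + 4·2 = 50
Circe has the highest Borda score (50).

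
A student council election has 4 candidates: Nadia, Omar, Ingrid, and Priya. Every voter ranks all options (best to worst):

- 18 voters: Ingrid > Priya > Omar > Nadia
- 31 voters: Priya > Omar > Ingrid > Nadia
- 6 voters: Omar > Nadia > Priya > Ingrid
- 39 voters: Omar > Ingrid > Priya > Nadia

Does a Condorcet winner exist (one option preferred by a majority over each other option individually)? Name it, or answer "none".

none

Checking pairwise contests:
Omar beats Nadia 94–0.
Priya beats Omar 49–45.
Omar beats Ingrid 76–18.
Ingrid beats Priya 57–37.
Every option loses at least one head-to-head, so there is no Condorcet winner.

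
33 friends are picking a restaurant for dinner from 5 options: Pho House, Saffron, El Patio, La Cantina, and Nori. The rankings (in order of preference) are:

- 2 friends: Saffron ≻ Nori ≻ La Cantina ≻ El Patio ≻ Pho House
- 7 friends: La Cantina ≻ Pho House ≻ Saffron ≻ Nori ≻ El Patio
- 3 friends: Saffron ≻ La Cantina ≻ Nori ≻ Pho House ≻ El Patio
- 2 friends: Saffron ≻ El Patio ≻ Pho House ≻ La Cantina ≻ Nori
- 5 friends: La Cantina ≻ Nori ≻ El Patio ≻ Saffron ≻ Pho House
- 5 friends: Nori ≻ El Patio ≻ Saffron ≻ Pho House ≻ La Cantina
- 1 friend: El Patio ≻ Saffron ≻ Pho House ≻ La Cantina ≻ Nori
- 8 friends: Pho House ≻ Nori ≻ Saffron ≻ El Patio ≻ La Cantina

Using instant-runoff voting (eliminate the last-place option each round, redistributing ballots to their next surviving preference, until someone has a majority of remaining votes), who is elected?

Round 1: Pho House 8, Saffron 7, El Patio 1, La Cantina 12, Nori 5. Eliminate El Patio.
Round 2: Pho House 8, Saffron 8, La Cantina 12, Nori 5. Eliminate Nori.
Round 3: Pho House 8, Saffron 13, La Cantina 12. Eliminate Pho House.
Round 4: Saffron 21, La Cantina 12. Saffron has a majority.

Saffron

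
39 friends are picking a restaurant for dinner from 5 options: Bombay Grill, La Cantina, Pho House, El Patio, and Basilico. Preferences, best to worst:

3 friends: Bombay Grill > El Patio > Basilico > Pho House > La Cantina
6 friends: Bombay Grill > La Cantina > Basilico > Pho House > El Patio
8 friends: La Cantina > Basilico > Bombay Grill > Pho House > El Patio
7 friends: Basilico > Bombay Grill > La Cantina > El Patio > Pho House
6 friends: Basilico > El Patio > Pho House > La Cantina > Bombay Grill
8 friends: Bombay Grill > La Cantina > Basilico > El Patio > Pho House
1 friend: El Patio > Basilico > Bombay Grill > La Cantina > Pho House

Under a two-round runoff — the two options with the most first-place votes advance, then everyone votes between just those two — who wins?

Round 1 first-place votes: Bombay Grill 17, La Cantina 8, Pho House 0, El Patio 1, Basilico 13.
Bombay Grill and Basilico advance.
Runoff: Bombay Grill is preferred to Basilico by 17 voters; Basilico by 22.
Basilico wins the runoff.

Basilico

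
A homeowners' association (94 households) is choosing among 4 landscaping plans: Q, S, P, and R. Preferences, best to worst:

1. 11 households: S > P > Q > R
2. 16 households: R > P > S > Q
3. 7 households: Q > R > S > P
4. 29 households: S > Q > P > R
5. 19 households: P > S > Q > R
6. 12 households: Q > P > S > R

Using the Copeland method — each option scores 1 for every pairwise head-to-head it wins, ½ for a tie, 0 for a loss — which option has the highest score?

S

Q: beats P and R; loses to S → score 2.
S: beats Q and R; ties P → score 2.5.
P: beats R; ties S; loses to Q → score 1.5.
R: loses to Q, S, and P → score 0.
S has the best pairwise record.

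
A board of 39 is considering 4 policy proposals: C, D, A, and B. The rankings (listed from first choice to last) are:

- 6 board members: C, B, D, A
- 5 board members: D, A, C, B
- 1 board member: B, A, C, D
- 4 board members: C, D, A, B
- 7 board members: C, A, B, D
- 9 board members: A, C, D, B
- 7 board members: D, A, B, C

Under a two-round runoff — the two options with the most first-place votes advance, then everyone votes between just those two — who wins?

C

Round 1 first-place votes: C 17, D 12, A 9, B 1.
C and D advance.
Runoff: C is preferred to D by 27 voters; D by 12.
C wins the runoff.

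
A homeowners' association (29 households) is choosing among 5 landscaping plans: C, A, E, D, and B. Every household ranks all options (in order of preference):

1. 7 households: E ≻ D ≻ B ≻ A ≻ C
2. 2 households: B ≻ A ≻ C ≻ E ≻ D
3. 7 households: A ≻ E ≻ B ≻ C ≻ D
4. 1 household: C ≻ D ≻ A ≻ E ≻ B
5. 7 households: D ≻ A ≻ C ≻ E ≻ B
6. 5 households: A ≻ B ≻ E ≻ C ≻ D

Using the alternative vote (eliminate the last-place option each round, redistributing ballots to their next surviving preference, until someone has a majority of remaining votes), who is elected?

D

Round 1: C 1, A 12, E 7, D 7, B 2. Eliminate C.
Round 2: A 12, E 7, D 8, B 2. Eliminate B.
Round 3: A 14, E 7, D 8. Eliminate E.
Round 4: A 14, D 15. D has a majority.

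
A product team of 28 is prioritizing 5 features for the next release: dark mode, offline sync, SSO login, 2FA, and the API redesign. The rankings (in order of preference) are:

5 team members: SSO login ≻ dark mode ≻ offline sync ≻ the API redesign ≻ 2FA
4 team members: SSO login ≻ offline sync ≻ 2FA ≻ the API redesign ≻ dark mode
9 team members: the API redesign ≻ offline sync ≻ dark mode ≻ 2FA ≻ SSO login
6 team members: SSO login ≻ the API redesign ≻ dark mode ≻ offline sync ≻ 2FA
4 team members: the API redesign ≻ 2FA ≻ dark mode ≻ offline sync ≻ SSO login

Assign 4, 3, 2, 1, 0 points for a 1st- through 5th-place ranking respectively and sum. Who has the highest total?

dark mode: 5·3 + 4·0 + 9·2 + 6·2 + 4·2 = 53
offline sync: 5·2 + 4·3 + 9·3 + 6·1 + 4·1 = 59
SSO login: 5·4 + 4·4 + 9·0 + 6·4 + 4·0 = 60
2FA: 5·0 + 4·2 + 9·1 + 6·0 + 4·3 = 29
the API redesign: 5·1 + 4·1 + 9·4 + 6·3 + 4·4 = 79
the API redesign has the highest Borda score (79).

the API redesign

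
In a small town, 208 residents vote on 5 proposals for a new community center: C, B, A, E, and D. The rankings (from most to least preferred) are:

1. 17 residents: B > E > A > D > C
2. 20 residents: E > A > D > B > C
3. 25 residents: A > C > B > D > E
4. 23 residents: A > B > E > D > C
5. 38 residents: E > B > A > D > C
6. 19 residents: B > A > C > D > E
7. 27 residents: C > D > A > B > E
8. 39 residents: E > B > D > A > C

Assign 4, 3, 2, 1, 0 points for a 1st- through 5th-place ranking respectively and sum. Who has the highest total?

C: 17·0 + 20·0 + 25·3 + 23·0 + 38·0 + 19·2 + 27·4 + 39·0 = 221
B: 17·4 + 20·1 + 25·2 + 23·3 + 38·3 + 19·4 + 27·1 + 39·3 = 541
A: 17·2 + 20·3 + 25·4 + 23·4 + 38·2 + 19·3 + 27·2 + 39·1 = 512
E: 17·3 + 20·4 + 25·0 + 23·2 + 38·4 + 19·0 + 27·0 + 39·4 = 485
D: 17·1 + 20·2 + 25·1 + 23·1 + 38·1 + 19·1 + 27·3 + 39·2 = 321
B has the highest Borda score (541).

B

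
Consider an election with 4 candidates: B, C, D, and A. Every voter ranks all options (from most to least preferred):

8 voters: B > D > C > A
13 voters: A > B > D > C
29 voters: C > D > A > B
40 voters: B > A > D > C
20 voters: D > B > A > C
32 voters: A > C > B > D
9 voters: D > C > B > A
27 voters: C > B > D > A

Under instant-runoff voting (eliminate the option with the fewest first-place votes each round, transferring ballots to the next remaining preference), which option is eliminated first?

Round 1: B 48, C 56, D 29, A 45. Eliminate D.

D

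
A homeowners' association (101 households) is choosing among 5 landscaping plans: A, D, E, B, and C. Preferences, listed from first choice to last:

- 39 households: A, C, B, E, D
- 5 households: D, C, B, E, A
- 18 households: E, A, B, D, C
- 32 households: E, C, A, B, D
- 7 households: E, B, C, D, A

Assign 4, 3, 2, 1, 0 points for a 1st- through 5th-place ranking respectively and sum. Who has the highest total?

A

A: 39·4 + 5·0 + 18·3 + 32·2 + 7·0 = 274
D: 39·0 + 5·4 + 18·1 + 32·0 + 7·1 = 45
E: 39·1 + 5·1 + 18·4 + 32·4 + 7·4 = 272
B: 39·2 + 5·2 + 18·2 + 32·1 + 7·3 = 177
C: 39·3 + 5·3 + 18·0 + 32·3 + 7·2 = 242
A has the highest Borda score (274).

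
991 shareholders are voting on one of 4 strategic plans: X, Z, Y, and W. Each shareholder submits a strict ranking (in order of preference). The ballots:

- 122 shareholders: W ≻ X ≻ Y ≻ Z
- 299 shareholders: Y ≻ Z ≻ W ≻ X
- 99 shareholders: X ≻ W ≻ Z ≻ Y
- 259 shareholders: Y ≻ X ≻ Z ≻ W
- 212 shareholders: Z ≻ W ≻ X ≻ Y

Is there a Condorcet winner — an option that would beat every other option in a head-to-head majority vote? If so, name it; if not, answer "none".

Y vs X: 558–433 for Y.
Y vs Z: 680–311 for Y.
Y vs W: 558–433 for Y.
Y beats every other option head-to-head.

Y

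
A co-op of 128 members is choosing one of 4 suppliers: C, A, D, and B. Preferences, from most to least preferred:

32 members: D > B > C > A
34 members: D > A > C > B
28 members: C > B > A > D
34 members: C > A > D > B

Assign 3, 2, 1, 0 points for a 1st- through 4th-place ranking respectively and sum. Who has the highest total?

C: 32·1 + 34·1 + 28·3 + 34·3 = 252
A: 32·0 + 34·2 + 28·1 + 34·2 = 164
D: 32·3 + 34·3 + 28·0 + 34·1 = 232
B: 32·2 + 34·0 + 28·2 + 34·0 = 120
C has the highest Borda score (252).

C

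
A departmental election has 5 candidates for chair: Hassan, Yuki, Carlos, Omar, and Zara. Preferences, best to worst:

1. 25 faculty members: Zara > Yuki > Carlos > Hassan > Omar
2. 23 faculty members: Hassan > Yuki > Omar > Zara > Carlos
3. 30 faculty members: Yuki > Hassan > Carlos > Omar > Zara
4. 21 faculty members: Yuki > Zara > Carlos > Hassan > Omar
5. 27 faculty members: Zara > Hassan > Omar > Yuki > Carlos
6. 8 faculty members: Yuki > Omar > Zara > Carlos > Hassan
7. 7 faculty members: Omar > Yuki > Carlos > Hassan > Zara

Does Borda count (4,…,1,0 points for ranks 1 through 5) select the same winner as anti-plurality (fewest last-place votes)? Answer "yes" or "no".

Borda — scores: Hassan 316, Yuki 428, Carlos 174, Omar 182, Zara 310. Winner: Yuki.
Anti-plurality — last-place votes: Hassan 8, Yuki 0, Carlos 50, Omar 46, Zara 37. Winner: Yuki.
The two methods agree.

yes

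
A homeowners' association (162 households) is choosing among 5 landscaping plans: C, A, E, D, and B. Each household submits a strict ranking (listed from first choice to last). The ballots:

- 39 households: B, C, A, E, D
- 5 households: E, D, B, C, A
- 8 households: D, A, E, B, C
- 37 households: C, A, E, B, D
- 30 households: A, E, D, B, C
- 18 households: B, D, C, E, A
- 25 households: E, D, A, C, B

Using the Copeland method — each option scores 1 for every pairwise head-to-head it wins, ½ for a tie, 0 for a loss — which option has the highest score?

A

C: beats A and E; loses to D and B → score 2.
A: beats E, D, and B; loses to C → score 3.
E: beats D and B; loses to C and A → score 2.
D: beats C; loses to A, E, and B → score 1.
B: beats C and D; loses to A and E → score 2.
A has the best pairwise record.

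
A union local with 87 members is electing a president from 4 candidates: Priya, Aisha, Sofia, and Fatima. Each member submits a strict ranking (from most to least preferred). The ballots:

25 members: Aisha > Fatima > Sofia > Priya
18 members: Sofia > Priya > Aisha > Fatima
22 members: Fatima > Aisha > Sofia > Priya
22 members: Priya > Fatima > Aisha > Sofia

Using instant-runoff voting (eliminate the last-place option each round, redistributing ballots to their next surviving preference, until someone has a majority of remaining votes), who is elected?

Round 1: Priya 22, Aisha 25, Sofia 18, Fatima 22. Eliminate Sofia.
Round 2: Priya 40, Aisha 25, Fatima 22. Eliminate Fatima.
Round 3: Priya 40, Aisha 47. Aisha has a majority.

Aisha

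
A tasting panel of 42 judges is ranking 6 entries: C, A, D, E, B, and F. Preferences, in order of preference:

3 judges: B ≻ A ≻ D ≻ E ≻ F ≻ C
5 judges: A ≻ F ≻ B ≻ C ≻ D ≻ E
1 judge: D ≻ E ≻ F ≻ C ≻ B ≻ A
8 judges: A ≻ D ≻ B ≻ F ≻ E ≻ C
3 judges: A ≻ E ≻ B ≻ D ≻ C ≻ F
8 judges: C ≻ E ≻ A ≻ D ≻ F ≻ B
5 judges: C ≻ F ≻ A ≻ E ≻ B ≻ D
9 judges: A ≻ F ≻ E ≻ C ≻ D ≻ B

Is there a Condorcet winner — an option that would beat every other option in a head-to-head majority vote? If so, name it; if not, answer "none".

A vs C: 28–14 for A.
A vs D: 41–1 for A.
A vs E: 33–9 for A.
A vs B: 38–4 for A.
A vs F: 36–6 for A.
A beats every other option head-to-head.

A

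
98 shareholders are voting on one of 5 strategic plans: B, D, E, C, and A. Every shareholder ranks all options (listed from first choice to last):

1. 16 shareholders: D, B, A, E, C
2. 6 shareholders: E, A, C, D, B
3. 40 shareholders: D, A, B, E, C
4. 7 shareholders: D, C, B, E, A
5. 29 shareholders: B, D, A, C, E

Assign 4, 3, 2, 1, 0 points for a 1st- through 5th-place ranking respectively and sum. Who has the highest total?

B: 16·3 + 6·0 + 40·2 + 7·2 + 29·4 = 258
D: 16·4 + 6·1 + 40·4 + 7·4 + 29·3 = 345
E: 16·1 + 6·4 + 40·1 + 7·1 + 29·0 = 87
C: 16·0 + 6·2 + 40·0 + 7·3 + 29·1 = 62
A: 16·2 + 6·3 + 40·3 + 7·0 + 29·2 = 228
D has the highest Borda score (345).

D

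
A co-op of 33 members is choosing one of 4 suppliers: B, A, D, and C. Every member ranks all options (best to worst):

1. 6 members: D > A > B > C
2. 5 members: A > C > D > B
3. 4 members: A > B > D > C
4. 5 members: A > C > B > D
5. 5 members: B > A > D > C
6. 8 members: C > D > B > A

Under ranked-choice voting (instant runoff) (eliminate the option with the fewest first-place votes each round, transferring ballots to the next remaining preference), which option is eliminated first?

B

Round 1: B 5, A 14, D 6, C 8. Eliminate B.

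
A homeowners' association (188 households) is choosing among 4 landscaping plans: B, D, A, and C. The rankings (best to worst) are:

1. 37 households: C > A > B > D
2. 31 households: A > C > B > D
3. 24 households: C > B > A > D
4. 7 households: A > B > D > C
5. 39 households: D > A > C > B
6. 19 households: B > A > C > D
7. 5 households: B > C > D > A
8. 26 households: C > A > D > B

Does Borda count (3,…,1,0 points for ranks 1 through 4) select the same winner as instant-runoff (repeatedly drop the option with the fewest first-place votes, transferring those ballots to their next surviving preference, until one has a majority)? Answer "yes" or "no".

no

Borda — scores: B 202, D 155, A 380, C 391. Winner: C.
Instant-runoff — R1 B 24, D 39, A 38, C 87 (B out); R2 D 39, A 57, C 92 (D out); R3 A 96, C 92 (A winner). Winner: A.
The two methods disagree.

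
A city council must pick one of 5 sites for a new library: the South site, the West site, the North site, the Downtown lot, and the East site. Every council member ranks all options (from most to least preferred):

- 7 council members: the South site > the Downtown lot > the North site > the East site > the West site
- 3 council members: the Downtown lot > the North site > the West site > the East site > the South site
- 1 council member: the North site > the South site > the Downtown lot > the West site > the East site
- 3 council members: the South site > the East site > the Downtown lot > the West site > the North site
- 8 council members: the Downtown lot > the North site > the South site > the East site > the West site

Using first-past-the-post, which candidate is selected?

First-place votes: the South site 10, the West site 0, the North site 1, the Downtown lot 11, the East site 0.
the Downtown lot has the most first-place votes.

the Downtown lot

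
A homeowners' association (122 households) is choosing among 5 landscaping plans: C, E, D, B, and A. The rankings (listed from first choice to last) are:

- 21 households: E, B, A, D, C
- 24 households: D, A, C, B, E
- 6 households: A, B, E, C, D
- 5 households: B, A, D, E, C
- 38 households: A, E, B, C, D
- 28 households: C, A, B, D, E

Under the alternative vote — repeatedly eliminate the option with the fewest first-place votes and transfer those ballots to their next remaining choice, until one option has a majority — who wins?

Round 1: C 28, E 21, D 24, B 5, A 44. Eliminate B.
Round 2: C 28, E 21, D 24, A 49. Eliminate E.
Round 3: C 28, D 24, A 70. A has a majority.

A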